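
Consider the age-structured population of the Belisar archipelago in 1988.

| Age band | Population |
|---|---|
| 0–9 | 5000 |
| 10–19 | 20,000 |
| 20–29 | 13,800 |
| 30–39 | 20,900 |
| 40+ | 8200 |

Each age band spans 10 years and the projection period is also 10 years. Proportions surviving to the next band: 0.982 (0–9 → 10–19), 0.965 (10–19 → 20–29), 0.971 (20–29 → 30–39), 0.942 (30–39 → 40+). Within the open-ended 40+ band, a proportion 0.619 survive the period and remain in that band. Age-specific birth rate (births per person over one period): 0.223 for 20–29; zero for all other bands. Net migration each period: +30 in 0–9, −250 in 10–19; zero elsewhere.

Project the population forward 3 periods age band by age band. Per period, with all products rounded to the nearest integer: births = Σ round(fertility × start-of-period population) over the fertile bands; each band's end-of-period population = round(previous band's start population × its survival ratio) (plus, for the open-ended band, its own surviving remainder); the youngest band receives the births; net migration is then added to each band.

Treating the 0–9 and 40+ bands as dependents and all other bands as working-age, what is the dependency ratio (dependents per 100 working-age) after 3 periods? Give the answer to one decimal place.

Call the bands 1 to 5, youngest first.
After projecting period 1:
Births: 13800 × 0.223 = 3077
Band 2: 5000 × 0.982 = 4910
Band 3: 20000 × 0.965 = 19300
Band 4: 13800 × 0.971 = 13400
Band 5: 20900 × 0.942 + 8200 × 0.619 = 19688 + 5076 = 24764
Net migration: Band 1 + 30 → 3107; Band 2 − 250 → 4660
End of period: [3107, 4660, 19300, 13400, 24764]
After projecting period 2:
Births: 19300 × 0.223 = 4304
Band 2: 3107 × 0.982 = 3051
Band 3: 4660 × 0.965 = 4497
Band 4: 19300 × 0.971 = 18740
Band 5: 13400 × 0.942 + 24764 × 0.619 = 12623 + 15329 = 27952
Net migration: Band 1 + 30 → 4334; Band 2 − 250 → 2801
End of period: [4334, 2801, 4497, 18740, 27952]
After projecting period 3:
Births: 4497 × 0.223 = 1003
Band 2: 4334 × 0.982 = 4256
Band 3: 2801 × 0.965 = 2703
Band 4: 4497 × 0.971 = 4367
Band 5: 18740 × 0.942 + 27952 × 0.619 = 17653 + 17302 = 34955
Net migration: Band 1 + 30 → 1033; Band 2 − 250 → 4006
End of period: [1033, 4006, 2703, 4367, 34955]
Dependents (band 0–9 + band 40+) = 1033 + 34955 = 35988; working-age = 11076; ratio = 35988/11076 × 100 = 324.9

324.9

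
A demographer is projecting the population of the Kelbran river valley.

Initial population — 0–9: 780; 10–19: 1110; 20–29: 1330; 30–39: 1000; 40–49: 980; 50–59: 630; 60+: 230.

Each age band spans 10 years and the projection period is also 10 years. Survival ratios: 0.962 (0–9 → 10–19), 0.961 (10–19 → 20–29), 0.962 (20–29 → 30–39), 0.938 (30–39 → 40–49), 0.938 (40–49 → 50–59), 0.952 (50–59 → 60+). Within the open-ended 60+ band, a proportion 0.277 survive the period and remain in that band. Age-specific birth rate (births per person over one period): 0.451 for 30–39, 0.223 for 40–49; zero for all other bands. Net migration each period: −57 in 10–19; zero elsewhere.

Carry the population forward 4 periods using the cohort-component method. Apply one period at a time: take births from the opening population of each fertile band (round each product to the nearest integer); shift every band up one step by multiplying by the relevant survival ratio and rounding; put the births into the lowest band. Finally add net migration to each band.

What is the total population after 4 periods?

5254

Period 1.
Births: 1000 * 0.451 = 451, 980 * 0.223 = 219 ⇒ total 670
10–19: 780 * 0.962 = 750
20–29: 1110 * 0.961 = 1067
30–39: 1330 * 0.962 = 1279
40–49: 1000 * 0.938 = 938
50–59: 980 * 0.938 = 919
60+: 630 * 0.952 + 230 * 0.277 = 600 + 64 = 664
Net migration: 10–19 − 57 → 693
End of period: [670, 693, 1067, 1279, 938, 919, 664]
Period 2.
Births: 1279 * 0.451 = 577, 938 * 0.223 = 209 ⇒ total 786
10–19: 670 * 0.962 = 645
20–29: 693 * 0.961 = 666
30–39: 1067 * 0.962 = 1026
40–49: 1279 * 0.938 = 1200
50–59: 938 * 0.938 = 880
60+: 919 * 0.952 + 664 * 0.277 = 875 + 184 = 1059
Net migration: 10–19 − 57 → 588
End of period: [786, 588, 666, 1026, 1200, 880, 1059]
Period 3.
Births: 1026 * 0.451 = 463, 1200 * 0.223 = 268 ⇒ total 731
10–19: 786 * 0.962 = 756
20–29: 588 * 0.961 = 565
30–39: 666 * 0.962 = 641
40–49: 1026 * 0.938 = 962
50–59: 1200 * 0.938 = 1126
60+: 880 * 0.952 + 1059 * 0.277 = 838 + 293 = 1131
Net migration: 10–19 − 57 → 699
End of period: [731, 699, 565, 641, 962, 1126, 1131]
Period 4.
Births: 641 * 0.451 = 289, 962 * 0.223 = 215 ⇒ total 504
10–19: 731 * 0.962 = 703
20–29: 699 * 0.961 = 672
30–39: 565 * 0.962 = 544
40–49: 641 * 0.938 = 601
50–59: 962 * 0.938 = 902
60+: 1126 * 0.952 + 1131 * 0.277 = 1072 + 313 = 1385
Net migration: 10–19 − 57 → 646
End of period: [504, 646, 672, 544, 601, 902, 1385]
Total after period 4: 504 + 646 + 672 + 544 + 601 + 902 + 1385 = 5254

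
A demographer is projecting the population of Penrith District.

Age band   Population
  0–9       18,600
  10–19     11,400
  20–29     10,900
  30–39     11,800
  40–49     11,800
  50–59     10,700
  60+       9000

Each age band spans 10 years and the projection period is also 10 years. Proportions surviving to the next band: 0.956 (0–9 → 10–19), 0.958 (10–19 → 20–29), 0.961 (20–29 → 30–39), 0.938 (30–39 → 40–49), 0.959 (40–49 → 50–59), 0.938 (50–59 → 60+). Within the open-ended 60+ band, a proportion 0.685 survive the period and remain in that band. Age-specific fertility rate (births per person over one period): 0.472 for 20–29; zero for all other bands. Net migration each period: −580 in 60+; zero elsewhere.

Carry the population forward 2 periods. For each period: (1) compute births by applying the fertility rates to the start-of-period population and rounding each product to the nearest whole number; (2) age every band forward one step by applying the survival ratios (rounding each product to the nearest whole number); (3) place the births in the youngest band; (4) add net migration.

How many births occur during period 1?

— Period 1 —
Births: 10900 × 0.472 = 5145
10–19: 18600 × 0.956 = 17782
20–29: 11400 × 0.958 = 10921
30–39: 10900 × 0.961 = 10475
40–49: 11800 × 0.938 = 11068
50–59: 11800 × 0.959 = 11316
60+: 10700 × 0.938 + 9000 × 0.685 = 10037 + 6165 = 16202
Net migration: 60+ − 580 → 15622
Giving 5145 / 17782 / 10921 / 10475 / 11068 / 11316 / 15622.

5145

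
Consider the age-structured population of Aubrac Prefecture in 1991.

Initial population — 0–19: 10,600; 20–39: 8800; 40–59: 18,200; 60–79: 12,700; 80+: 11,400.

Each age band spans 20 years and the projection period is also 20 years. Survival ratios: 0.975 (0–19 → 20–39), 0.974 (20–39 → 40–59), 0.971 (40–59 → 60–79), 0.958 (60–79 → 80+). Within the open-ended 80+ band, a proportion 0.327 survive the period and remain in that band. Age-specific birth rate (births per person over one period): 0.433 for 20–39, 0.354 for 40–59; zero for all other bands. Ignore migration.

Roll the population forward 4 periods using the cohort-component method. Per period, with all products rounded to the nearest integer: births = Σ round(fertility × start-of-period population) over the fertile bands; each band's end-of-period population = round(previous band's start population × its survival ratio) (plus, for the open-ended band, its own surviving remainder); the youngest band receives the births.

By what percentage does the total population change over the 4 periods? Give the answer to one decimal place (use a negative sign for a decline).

(Groups numbered youngest = 1 to oldest = 5.)
Period 1.
Births: 8800 × 0.433 = 3810 ; 18200 × 0.354 = 6443 — total 10253
Group 2: 10600 × 0.975 = 10335
Group 3: 8800 × 0.974 = 8571
Group 4: 18200 × 0.971 = 17672
Group 5: 12700 × 0.958 + 11400 × 0.327 = 12167 + 3728 = 15895
→ [10253, 10335, 8571, 17672, 15895]
Period 2.
Births: 10335 × 0.433 = 4475 ; 8571 × 0.354 = 3034 — total 7509
Group 2: 10253 × 0.975 = 9997
Group 3: 10335 × 0.974 = 10066
Group 4: 8571 × 0.971 = 8322
Group 5: 17672 × 0.958 + 15895 × 0.327 = 16930 + 5198 = 22128
→ [7509, 9997, 10066, 8322, 22128]
Period 3.
Births: 9997 × 0.433 = 4329 ; 10066 × 0.354 = 3563 — total 7892
Group 2: 7509 × 0.975 = 7321
Group 3: 9997 × 0.974 = 9737
Group 4: 10066 × 0.971 = 9774
Group 5: 8322 × 0.958 + 22128 × 0.327 = 7972 + 7236 = 15208
→ [7892, 7321, 9737, 9774, 15208]
Period 4.
Births: 7321 × 0.433 = 3170 ; 9737 × 0.354 = 3447 — total 6617
Group 2: 7892 × 0.975 = 7695
Group 3: 7321 × 0.974 = 7131
Group 4: 9737 × 0.971 = 9455
Group 5: 9774 × 0.958 + 15208 × 0.327 = 9363 + 4973 = 14336
→ [6617, 7695, 7131, 9455, 14336]
Total: 61700 → 45234; change = -16466; percentage change = -26.7%

-26.7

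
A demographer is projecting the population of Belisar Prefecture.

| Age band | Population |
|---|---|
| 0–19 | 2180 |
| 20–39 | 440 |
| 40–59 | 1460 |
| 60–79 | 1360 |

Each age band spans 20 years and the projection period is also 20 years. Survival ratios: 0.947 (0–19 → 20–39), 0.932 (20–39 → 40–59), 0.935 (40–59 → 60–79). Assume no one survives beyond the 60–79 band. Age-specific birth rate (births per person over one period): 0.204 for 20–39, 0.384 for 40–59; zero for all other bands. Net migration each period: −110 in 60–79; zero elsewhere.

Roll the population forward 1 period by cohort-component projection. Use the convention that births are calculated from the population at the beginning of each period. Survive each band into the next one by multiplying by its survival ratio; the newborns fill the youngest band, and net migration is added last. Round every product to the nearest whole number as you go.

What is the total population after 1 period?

4380

Period 1.
Births: 440 * 0.204 = 90  |  1460 * 0.384 = 561 → 651
20–39: 2180 * 0.947 = 2064
40–59: 440 * 0.932 = 410
60–79: 1460 * 0.935 = 1365
Net migration: 60–79 − 110 → 1255
Population now: 0–19=651, 20–39=2064, 40–59=410, 60–79=1255
Total after period 1: 651 + 2064 + 410 + 1255 = 4380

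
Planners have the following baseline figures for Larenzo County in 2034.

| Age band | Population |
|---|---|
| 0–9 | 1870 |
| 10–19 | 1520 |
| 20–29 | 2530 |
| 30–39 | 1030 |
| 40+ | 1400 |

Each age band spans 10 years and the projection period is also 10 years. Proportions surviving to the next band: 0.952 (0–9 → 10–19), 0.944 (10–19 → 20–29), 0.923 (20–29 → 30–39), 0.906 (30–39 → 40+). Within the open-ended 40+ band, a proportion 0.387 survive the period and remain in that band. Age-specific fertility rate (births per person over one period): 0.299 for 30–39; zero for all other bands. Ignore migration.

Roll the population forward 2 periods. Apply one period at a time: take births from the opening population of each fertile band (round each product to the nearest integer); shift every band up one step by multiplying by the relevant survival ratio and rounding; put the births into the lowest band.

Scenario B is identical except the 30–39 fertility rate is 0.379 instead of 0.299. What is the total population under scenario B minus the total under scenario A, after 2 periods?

265

After projecting period 1:
Births: 1030 * 0.299 = 308
10–19: 1870 * 0.952 = 1780
20–29: 1520 * 0.944 = 1435
30–39: 2530 * 0.923 = 2335
40+: 1030 * 0.906 + 1400 * 0.387 = 933 + 542 = 1475
Population now: 0–9=308, 10–19=1780, 20–29=1435, 30–39=2335, 40+=1475
After projecting period 2:
Births: 2335 * 0.299 = 698
10–19: 308 * 0.952 = 293
20–29: 1780 * 0.944 = 1680
30–39: 1435 * 0.923 = 1325
40+: 2335 * 0.906 + 1475 * 0.387 = 2116 + 571 = 2687
Population now: 0–9=698, 10–19=293, 20–29=1680, 30–39=1325, 40+=2687
Scenario A total after 2 periods: 6683
Scenario B projection —
After projecting period 1:
Births: 1030 * 0.379 = 390
10–19: 1870 * 0.952 = 1780
20–29: 1520 * 0.944 = 1435
30–39: 2530 * 0.923 = 2335
40+: 1030 * 0.906 + 1400 * 0.387 = 933 + 542 = 1475
Population now: 0–9=390, 10–19=1780, 20–29=1435, 30–39=2335, 40+=1475
After projecting period 2:
Births: 2335 * 0.379 = 885
10–19: 390 * 0.952 = 371
20–29: 1780 * 0.944 = 1680
30–39: 1435 * 0.923 = 1325
40+: 2335 * 0.906 + 1475 * 0.387 = 2116 + 571 = 2687
Population now: 0–9=885, 10–19=371, 20–29=1680, 30–39=1325, 40+=2687
Scenario B total after 2 periods: 6948
Difference B − A = 6948 − 6683 = 265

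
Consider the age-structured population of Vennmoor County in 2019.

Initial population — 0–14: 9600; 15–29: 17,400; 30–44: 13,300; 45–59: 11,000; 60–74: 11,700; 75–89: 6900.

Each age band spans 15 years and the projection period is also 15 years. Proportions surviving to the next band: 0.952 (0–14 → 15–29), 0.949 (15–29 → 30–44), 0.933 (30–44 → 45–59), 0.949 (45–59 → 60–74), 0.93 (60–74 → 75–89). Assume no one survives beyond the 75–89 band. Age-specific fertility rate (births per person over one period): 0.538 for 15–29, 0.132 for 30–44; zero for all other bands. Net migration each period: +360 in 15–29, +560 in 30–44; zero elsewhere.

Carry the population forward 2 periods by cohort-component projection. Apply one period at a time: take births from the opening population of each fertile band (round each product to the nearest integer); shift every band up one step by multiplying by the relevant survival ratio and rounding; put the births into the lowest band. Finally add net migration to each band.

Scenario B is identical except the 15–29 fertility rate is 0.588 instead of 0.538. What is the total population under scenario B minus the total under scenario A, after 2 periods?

1304

Call the bands 1 to 6, youngest first.
Period 1:
Births: 17400 × 0.538 = 9361, 13300 × 0.132 = 1756 → total 11117
Band 2: 9600 × 0.952 = 9139
Band 3: 17400 × 0.949 = 16513
Band 4: 13300 × 0.933 = 12409
Band 5: 11000 × 0.949 = 10439
Band 6: 11700 × 0.93 = 10881
Net migration: Band 2 + 360 → 9499; Band 3 + 560 → 17073
Giving 11117 / 9499 / 17073 / 12409 / 10439 / 10881.
Period 2:
Births: 9499 × 0.538 = 5110, 17073 × 0.132 = 2254 → total 7364
Band 2: 11117 × 0.952 = 10583
Band 3: 9499 × 0.949 = 9015
Band 4: 17073 × 0.933 = 15929
Band 5: 12409 × 0.949 = 11776
Band 6: 10439 × 0.93 = 9708
Net migration: Band 2 + 360 → 10943; Band 3 + 560 → 9575
Giving 7364 / 10943 / 9575 / 15929 / 11776 / 9708.
Scenario A total after 2 periods: 65295
Scenario B projection —
Period 1:
Births: 17400 × 0.588 = 10231, 13300 × 0.132 = 1756 → total 11987
Band 2: 9600 × 0.952 = 9139
Band 3: 17400 × 0.949 = 16513
Band 4: 13300 × 0.933 = 12409
Band 5: 11000 × 0.949 = 10439
Band 6: 11700 × 0.93 = 10881
Net migration: Band 2 + 360 → 9499; Band 3 + 560 → 17073
Giving 11987 / 9499 / 17073 / 12409 / 10439 / 10881.
Period 2:
Births: 9499 × 0.588 = 5585, 17073 × 0.132 = 2254 → total 7839
Band 2: 11987 × 0.952 = 11412
Band 3: 9499 × 0.949 = 9015
Band 4: 17073 × 0.933 = 15929
Band 5: 12409 × 0.949 = 11776
Band 6: 10439 × 0.93 = 9708
Net migration: Band 2 + 360 → 11772; Band 3 + 560 → 9575
Giving 7839 / 11772 / 9575 / 15929 / 11776 / 9708.
Scenario B total after 2 periods: 66599
Difference B − A = 66599 − 65295 = 1304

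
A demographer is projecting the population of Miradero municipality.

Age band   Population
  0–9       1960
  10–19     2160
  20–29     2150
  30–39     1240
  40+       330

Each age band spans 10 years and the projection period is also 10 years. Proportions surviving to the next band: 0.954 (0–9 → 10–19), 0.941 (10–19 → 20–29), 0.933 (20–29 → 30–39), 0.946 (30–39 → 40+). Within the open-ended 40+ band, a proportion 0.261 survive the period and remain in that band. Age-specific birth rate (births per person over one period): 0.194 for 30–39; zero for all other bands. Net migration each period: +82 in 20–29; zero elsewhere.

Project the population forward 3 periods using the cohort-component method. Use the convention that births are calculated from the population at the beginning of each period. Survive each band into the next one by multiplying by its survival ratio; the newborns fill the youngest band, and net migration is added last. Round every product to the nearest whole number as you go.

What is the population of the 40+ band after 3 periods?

Period 1:
Births: 1240 × 0.194 = 241
10–19: 1960 × 0.954 = 1870
20–29: 2160 × 0.941 = 2033
30–39: 2150 × 0.933 = 2006
40+: 1240 × 0.946 + 330 × 0.261 = 1173 + 86 = 1259
Net migration: 20–29 + 82 → 2115
End of period: [241, 1870, 2115, 2006, 1259]
Period 2:
Births: 2006 × 0.194 = 389
10–19: 241 × 0.954 = 230
20–29: 1870 × 0.941 = 1760
30–39: 2115 × 0.933 = 1973
40+: 2006 × 0.946 + 1259 × 0.261 = 1898 + 329 = 2227
Net migration: 20–29 + 82 → 1842
End of period: [389, 230, 1842, 1973, 2227]
Period 3:
Births: 1973 × 0.194 = 383
10–19: 389 × 0.954 = 371
20–29: 230 × 0.941 = 216
30–39: 1842 × 0.933 = 1719
40+: 1973 × 0.946 + 2227 × 0.261 = 1866 + 581 = 2447
Net migration: 20–29 + 82 → 298
End of period: [383, 371, 298, 1719, 2447]

2447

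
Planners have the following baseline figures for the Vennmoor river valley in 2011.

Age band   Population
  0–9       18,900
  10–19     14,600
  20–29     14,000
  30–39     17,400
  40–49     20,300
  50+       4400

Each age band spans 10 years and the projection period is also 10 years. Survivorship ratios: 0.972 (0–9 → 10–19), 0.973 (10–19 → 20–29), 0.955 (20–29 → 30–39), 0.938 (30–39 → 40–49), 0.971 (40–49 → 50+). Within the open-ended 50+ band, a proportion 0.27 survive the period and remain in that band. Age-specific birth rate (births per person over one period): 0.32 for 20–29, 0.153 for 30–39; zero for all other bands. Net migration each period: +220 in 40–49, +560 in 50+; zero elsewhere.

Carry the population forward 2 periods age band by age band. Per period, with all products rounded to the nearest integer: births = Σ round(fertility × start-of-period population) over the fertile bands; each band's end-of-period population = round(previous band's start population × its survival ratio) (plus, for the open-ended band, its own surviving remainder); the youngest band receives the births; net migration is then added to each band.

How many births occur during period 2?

[period 1]
Births: 14000 × 0.32 = 4480, 17400 × 0.153 = 2662 → 7142
10–19: 18900 × 0.972 = 18371
20–29: 14600 × 0.973 = 14206
30–39: 14000 × 0.955 = 13370
40–49: 17400 × 0.938 = 16321
50+: 20300 × 0.971 + 4400 × 0.27 = 19711 + 1188 = 20899
Net migration: 40–49 + 220 → 16541; 50+ + 560 → 21459
End of period: [7142, 18371, 14206, 13370, 16541, 21459]
[period 2]
Births: 14206 × 0.32 = 4546, 13370 × 0.153 = 2046 → 6592
10–19: 7142 × 0.972 = 6942
20–29: 18371 × 0.973 = 17875
30–39: 14206 × 0.955 = 13567
40–49: 13370 × 0.938 = 12541
50+: 16541 × 0.971 + 21459 × 0.27 = 16061 + 5794 = 21855
Net migration: 40–49 + 220 → 12761; 50+ + 560 → 22415
End of period: [6592, 6942, 17875, 13567, 12761, 22415]

6592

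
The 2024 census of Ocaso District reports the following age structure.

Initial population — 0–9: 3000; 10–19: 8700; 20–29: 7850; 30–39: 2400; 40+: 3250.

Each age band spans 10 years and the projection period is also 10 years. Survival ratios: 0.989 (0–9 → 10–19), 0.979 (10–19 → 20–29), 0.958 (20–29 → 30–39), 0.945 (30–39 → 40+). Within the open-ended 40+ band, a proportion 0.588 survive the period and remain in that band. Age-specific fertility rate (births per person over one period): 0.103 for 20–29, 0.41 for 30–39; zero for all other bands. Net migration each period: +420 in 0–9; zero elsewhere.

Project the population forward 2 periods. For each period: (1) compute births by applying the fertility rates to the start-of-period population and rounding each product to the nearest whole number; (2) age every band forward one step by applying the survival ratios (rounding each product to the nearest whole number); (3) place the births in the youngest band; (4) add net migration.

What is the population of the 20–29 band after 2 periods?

2905

Period 1:
Births: 7850 * 0.103 = 809 ; 2400 * 0.41 = 984 → 1793
10–19: 3000 * 0.989 = 2967
20–29: 8700 * 0.979 = 8517
30–39: 7850 * 0.958 = 7520
40+: 2400 * 0.945 + 3250 * 0.588 = 2268 + 1911 = 4179
Net migration: 0–9 + 420 → 2213
Giving 2213 / 2967 / 8517 / 7520 / 4179.
Period 2:
Births: 8517 * 0.103 = 877 ; 7520 * 0.41 = 3083 → 3960
10–19: 2213 * 0.989 = 2189
20–29: 2967 * 0.979 = 2905
30–39: 8517 * 0.958 = 8159
40+: 7520 * 0.945 + 4179 * 0.588 = 7106 + 2457 = 9563
Net migration: 0–9 + 420 → 4380
Giving 4380 / 2189 / 2905 / 8159 / 9563.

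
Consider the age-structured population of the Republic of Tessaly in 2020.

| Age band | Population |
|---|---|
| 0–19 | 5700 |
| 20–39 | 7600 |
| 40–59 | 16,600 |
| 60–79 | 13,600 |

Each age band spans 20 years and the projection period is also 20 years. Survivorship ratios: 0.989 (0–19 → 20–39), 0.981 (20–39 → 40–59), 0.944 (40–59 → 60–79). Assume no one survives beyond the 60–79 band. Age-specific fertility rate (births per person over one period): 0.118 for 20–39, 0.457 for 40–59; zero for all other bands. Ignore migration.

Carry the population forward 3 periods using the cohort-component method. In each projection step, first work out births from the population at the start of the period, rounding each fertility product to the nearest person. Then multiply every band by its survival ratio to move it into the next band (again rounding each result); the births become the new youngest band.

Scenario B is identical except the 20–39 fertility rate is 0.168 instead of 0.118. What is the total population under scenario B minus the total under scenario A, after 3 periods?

Call the bands 1 to 4, youngest first.
Period 1:
Births: 7600 × 0.118 = 897  |  16600 × 0.457 = 7586 → 8483
Band 2: 5700 × 0.989 = 5637
Band 3: 7600 × 0.981 = 7456
Band 4: 16600 × 0.944 = 15670
Population now: 0–19=8483, 20–39=5637, 40–59=7456, 60–79=15670
Period 2:
Births: 5637 × 0.118 = 665  |  7456 × 0.457 = 3407 → 4072
Band 2: 8483 × 0.989 = 8390
Band 3: 5637 × 0.981 = 5530
Band 4: 7456 × 0.944 = 7038
Population now: 0–19=4072, 20–39=8390, 40–59=5530, 60–79=7038
Period 3:
Births: 8390 × 0.118 = 990  |  5530 × 0.457 = 2527 → 3517
Band 2: 4072 × 0.989 = 4027
Band 3: 8390 × 0.981 = 8231
Band 4: 5530 × 0.944 = 5220
Population now: 0–19=3517, 20–39=4027, 40–59=8231, 60–79=5220
Scenario A total after 3 periods: 20995
Scenario B projection —
Period 1:
Births: 7600 × 0.168 = 1277  |  16600 × 0.457 = 7586 → 8863
Band 2: 5700 × 0.989 = 5637
Band 3: 7600 × 0.981 = 7456
Band 4: 16600 × 0.944 = 15670
Population now: 0–19=8863, 20–39=5637, 40–59=7456, 60–79=15670
Period 2:
Births: 5637 × 0.168 = 947  |  7456 × 0.457 = 3407 → 4354
Band 2: 8863 × 0.989 = 8766
Band 3: 5637 × 0.981 = 5530
Band 4: 7456 × 0.944 = 7038
Population now: 0–19=4354, 20–39=8766, 40–59=5530, 60–79=7038
Period 3:
Births: 8766 × 0.168 = 1473  |  5530 × 0.457 = 2527 → 4000
Band 2: 4354 × 0.989 = 4306
Band 3: 8766 × 0.981 = 8599
Band 4: 5530 × 0.944 = 5220
Population now: 0–19=4000, 20–39=4306, 40–59=8599, 60–79=5220
Scenario B total after 3 periods: 22125
Difference B − A = 22125 − 20995 = 1130

1130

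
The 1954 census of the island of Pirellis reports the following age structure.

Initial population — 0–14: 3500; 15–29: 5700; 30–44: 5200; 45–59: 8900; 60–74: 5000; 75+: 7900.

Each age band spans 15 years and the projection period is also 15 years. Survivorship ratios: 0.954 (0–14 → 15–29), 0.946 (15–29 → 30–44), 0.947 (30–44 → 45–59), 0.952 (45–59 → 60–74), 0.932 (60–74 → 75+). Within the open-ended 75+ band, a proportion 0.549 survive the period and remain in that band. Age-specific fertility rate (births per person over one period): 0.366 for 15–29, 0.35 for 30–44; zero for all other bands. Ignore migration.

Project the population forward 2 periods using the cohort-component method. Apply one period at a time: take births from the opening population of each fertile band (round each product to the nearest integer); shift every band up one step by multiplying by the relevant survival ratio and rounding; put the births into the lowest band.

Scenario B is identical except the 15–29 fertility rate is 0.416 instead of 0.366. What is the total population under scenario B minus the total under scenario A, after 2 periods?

Call the groups 1 to 6, youngest first.
After projecting period 1:
Births: 5700 × 0.366 = 2086, 5200 × 0.35 = 1820 → total 3906
Group 2: 3500 × 0.954 = 3339
Group 3: 5700 × 0.946 = 5392
Group 4: 5200 × 0.947 = 4924
Group 5: 8900 × 0.952 = 8473
Group 6: 5000 × 0.932 + 7900 × 0.549 = 4660 + 4337 = 8997
Giving 3906 / 3339 / 5392 / 4924 / 8473 / 8997.
After projecting period 2:
Births: 3339 × 0.366 = 1222, 5392 × 0.35 = 1887 → total 3109
Group 2: 3906 × 0.954 = 3726
Group 3: 3339 × 0.946 = 3159
Group 4: 5392 × 0.947 = 5106
Group 5: 4924 × 0.952 = 4688
Group 6: 8473 × 0.932 + 8997 × 0.549 = 7897 + 4939 = 12836
Giving 3109 / 3726 / 3159 / 5106 / 4688 / 12836.
Scenario A total after 2 periods: 32624
Scenario B projection —
After projecting period 1:
Births: 5700 × 0.416 = 2371, 5200 × 0.35 = 1820 → total 4191
Group 2: 3500 × 0.954 = 3339
Group 3: 5700 × 0.946 = 5392
Group 4: 5200 × 0.947 = 4924
Group 5: 8900 × 0.952 = 8473
Group 6: 5000 × 0.932 + 7900 × 0.549 = 4660 + 4337 = 8997
Giving 4191 / 3339 / 5392 / 4924 / 8473 / 8997.
After projecting period 2:
Births: 3339 × 0.416 = 1389, 5392 × 0.35 = 1887 → total 3276
Group 2: 4191 × 0.954 = 3998
Group 3: 3339 × 0.946 = 3159
Group 4: 5392 × 0.947 = 5106
Group 5: 4924 × 0.952 = 4688
Group 6: 8473 × 0.932 + 8997 × 0.549 = 7897 + 4939 = 12836
Giving 3276 / 3998 / 3159 / 5106 / 4688 / 12836.
Scenario B total after 2 periods: 33063
Difference B − A = 33063 − 32624 = 439

439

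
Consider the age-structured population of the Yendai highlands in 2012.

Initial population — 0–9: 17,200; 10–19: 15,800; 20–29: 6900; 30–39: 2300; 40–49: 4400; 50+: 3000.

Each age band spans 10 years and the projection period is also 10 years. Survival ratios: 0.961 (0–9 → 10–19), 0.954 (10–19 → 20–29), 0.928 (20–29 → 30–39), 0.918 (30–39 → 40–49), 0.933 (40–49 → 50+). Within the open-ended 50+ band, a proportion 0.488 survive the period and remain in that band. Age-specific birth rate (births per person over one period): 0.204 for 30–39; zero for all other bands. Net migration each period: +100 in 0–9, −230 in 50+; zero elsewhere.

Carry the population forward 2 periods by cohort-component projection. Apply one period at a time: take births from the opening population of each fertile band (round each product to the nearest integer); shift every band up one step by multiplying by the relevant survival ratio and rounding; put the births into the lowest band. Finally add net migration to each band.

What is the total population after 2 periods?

Let band 1 be 0–9 through band 6 = 50+.
After projecting period 1:
Births: 2300 × 0.204 = 469
Band 2: 17200 × 0.961 = 16529
Band 3: 15800 × 0.954 = 15073
Band 4: 6900 × 0.928 = 6403
Band 5: 2300 × 0.918 = 2111
Band 6: 4400 × 0.933 + 3000 × 0.488 = 4105 + 1464 = 5569
Net migration: Band 1 + 100 → 569; Band 6 − 230 → 5339
End of period: [569, 16529, 15073, 6403, 2111, 5339]
After projecting period 2:
Births: 6403 × 0.204 = 1306
Band 2: 569 × 0.961 = 547
Band 3: 16529 × 0.954 = 15769
Band 4: 15073 × 0.928 = 13988
Band 5: 6403 × 0.918 = 5878
Band 6: 2111 × 0.933 + 5339 × 0.488 = 1970 + 2605 = 4575
Net migration: Band 1 + 100 → 1406; Band 6 − 230 → 4345
End of period: [1406, 547, 15769, 13988, 5878, 4345]
Total after period 2: 1406 + 547 + 15769 + 13988 + 5878 + 4345 = 41933

41933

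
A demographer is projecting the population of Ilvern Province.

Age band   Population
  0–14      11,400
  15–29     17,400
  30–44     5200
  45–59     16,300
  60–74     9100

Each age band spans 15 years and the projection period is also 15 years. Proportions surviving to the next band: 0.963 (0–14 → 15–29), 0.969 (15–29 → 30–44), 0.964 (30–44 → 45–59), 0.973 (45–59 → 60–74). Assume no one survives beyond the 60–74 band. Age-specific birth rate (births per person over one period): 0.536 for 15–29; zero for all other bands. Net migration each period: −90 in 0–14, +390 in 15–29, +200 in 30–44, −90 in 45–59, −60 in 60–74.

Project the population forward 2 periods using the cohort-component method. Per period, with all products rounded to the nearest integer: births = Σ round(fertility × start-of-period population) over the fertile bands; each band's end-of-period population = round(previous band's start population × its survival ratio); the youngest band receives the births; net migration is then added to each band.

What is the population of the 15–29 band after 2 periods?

9284

— Period 1 —
Births: 17400 * 0.536 = 9326
15–29: 11400 * 0.963 = 10978
30–44: 17400 * 0.969 = 16861
45–59: 5200 * 0.964 = 5013
60–74: 16300 * 0.973 = 15860
Net migration: 0–14 − 90 → 9236; 15–29 + 390 → 11368; 30–44 + 200 → 17061; 45–59 − 90 → 4923; 60–74 − 60 → 15800
Population now: 0–14=9236, 15–29=11368, 30–44=17061, 45–59=4923, 60–74=15800
— Period 2 —
Births: 11368 * 0.536 = 6093
15–29: 9236 * 0.963 = 8894
30–44: 11368 * 0.969 = 11016
45–59: 17061 * 0.964 = 16447
60–74: 4923 * 0.973 = 4790
Net migration: 0–14 − 90 → 6003; 15–29 + 390 → 9284; 30–44 + 200 → 11216; 45–59 − 90 → 16357; 60–74 − 60 → 4730
Population now: 0–14=6003, 15–29=9284, 30–44=11216, 45–59=16357, 60–74=4730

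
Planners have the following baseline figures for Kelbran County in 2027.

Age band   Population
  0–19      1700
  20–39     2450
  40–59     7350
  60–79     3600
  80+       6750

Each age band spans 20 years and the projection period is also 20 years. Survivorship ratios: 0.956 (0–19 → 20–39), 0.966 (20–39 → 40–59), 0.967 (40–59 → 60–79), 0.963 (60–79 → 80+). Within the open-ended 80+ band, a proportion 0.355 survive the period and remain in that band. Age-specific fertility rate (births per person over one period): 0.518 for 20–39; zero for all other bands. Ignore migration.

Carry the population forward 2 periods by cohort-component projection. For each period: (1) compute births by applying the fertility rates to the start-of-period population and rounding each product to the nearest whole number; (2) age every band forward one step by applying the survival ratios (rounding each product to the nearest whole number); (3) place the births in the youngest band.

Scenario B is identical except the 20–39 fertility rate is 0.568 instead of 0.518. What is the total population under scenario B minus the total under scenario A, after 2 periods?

After projecting period 1:
Births: 2450 × 0.518 = 1269
20–39: 1700 × 0.956 = 1625
40–59: 2450 × 0.966 = 2367
60–79: 7350 × 0.967 = 7107
80+: 3600 × 0.963 + 6750 × 0.355 = 3467 + 2396 = 5863
Giving 1269 / 1625 / 2367 / 7107 / 5863.
After projecting period 2:
Births: 1625 × 0.518 = 842
20–39: 1269 × 0.956 = 1213
40–59: 1625 × 0.966 = 1570
60–79: 2367 × 0.967 = 2289
80+: 7107 × 0.963 + 5863 × 0.355 = 6844 + 2081 = 8925
Giving 842 / 1213 / 1570 / 2289 / 8925.
Scenario A total after 2 periods: 14839
Scenario B projection —
After projecting period 1:
Births: 2450 × 0.568 = 1392
20–39: 1700 × 0.956 = 1625
40–59: 2450 × 0.966 = 2367
60–79: 7350 × 0.967 = 7107
80+: 3600 × 0.963 + 6750 × 0.355 = 3467 + 2396 = 5863
Giving 1392 / 1625 / 2367 / 7107 / 5863.
After projecting period 2:
Births: 1625 × 0.568 = 923
20–39: 1392 × 0.956 = 1331
40–59: 1625 × 0.966 = 1570
60–79: 2367 × 0.967 = 2289
80+: 7107 × 0.963 + 5863 × 0.355 = 6844 + 2081 = 8925
Giving 923 / 1331 / 1570 / 2289 / 8925.
Scenario B total after 2 periods: 15038
Difference B − A = 15038 − 14839 = 199

199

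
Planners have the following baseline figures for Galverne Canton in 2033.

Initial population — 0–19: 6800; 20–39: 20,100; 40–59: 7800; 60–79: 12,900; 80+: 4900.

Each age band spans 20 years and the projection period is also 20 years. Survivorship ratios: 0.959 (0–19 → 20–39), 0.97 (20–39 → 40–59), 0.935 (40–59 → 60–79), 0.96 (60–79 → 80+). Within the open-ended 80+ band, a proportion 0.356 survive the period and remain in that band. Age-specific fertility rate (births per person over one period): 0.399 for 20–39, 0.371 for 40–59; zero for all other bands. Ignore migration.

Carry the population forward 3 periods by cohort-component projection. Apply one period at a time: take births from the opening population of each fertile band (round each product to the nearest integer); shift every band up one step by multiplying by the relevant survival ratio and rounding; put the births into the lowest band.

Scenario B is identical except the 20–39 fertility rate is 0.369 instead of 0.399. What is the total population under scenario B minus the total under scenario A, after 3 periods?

Numbering the groups 1..5 from youngest to oldest:
Period 1.
Births: 20100 × 0.399 = 8020 ; 7800 × 0.371 = 2894 ⇒ total 10914
Group 2: 6800 × 0.959 = 6521
Group 3: 20100 × 0.97 = 19497
Group 4: 7800 × 0.935 = 7293
Group 5: 12900 × 0.96 + 4900 × 0.356 = 12384 + 1744 = 14128
Population now: 0–19=10914, 20–39=6521, 40–59=19497, 60–79=7293, 80+=14128
Period 2.
Births: 6521 × 0.399 = 2602 ; 19497 × 0.371 = 7233 ⇒ total 9835
Group 2: 10914 × 0.959 = 10467
Group 3: 6521 × 0.97 = 6325
Group 4: 19497 × 0.935 = 18230
Group 5: 7293 × 0.96 + 14128 × 0.356 = 7001 + 5030 = 12031
Population now: 0–19=9835, 20–39=10467, 40–59=6325, 60–79=18230, 80+=12031
Period 3.
Births: 10467 × 0.399 = 4176 ; 6325 × 0.371 = 2347 ⇒ total 6523
Group 2: 9835 × 0.959 = 9432
Group 3: 10467 × 0.97 = 10153
Group 4: 6325 × 0.935 = 5914
Group 5: 18230 × 0.96 + 12031 × 0.356 = 17501 + 4283 = 21784
Population now: 0–19=6523, 20–39=9432, 40–59=10153, 60–79=5914, 80+=21784
Scenario A total after 3 periods: 53806
Scenario B projection —
Period 1.
Births: 20100 × 0.369 = 7417 ; 7800 × 0.371 = 2894 ⇒ total 10311
Group 2: 6800 × 0.959 = 6521
Group 3: 20100 × 0.97 = 19497
Group 4: 7800 × 0.935 = 7293
Group 5: 12900 × 0.96 + 4900 × 0.356 = 12384 + 1744 = 14128
Population now: 0–19=10311, 20–39=6521, 40–59=19497, 60–79=7293, 80+=14128
Period 2.
Births: 6521 × 0.369 = 2406 ; 19497 × 0.371 = 7233 ⇒ total 9639
Group 2: 10311 × 0.959 = 9888
Group 3: 6521 × 0.97 = 6325
Group 4: 19497 × 0.935 = 18230
Group 5: 7293 × 0.96 + 14128 × 0.356 = 7001 + 5030 = 12031
Population now: 0–19=9639, 20–39=9888, 40–59=6325, 60–79=18230, 80+=12031
Period 3.
Births: 9888 × 0.369 = 3649 ; 6325 × 0.371 = 2347 ⇒ total 5996
Group 2: 9639 × 0.959 = 9244
Group 3: 9888 × 0.97 = 9591
Group 4: 6325 × 0.935 = 5914
Group 5: 18230 × 0.96 + 12031 × 0.356 = 17501 + 4283 = 21784
Population now: 0–19=5996, 20–39=9244, 40–59=9591, 60–79=5914, 80+=21784
Scenario B total after 3 periods: 52529
Difference B − A = 52529 − 53806 = -1277

-1277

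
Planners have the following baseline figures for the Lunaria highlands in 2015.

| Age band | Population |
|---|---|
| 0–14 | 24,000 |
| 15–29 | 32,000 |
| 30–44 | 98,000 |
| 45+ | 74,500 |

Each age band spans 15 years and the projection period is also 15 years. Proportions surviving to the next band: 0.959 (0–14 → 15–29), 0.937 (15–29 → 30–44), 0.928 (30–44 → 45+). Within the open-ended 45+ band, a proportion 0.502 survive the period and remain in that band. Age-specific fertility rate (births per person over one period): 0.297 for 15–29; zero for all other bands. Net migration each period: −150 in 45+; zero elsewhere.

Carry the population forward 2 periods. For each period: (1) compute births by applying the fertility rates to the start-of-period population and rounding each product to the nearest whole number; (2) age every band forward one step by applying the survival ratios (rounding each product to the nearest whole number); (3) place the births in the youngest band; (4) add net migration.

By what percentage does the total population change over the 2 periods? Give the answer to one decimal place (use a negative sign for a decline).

After projecting period 1:
Births: 32000 * 0.297 = 9504
15–29: 24000 * 0.959 = 23016
30–44: 32000 * 0.937 = 29984
45+: 98000 * 0.928 + 74500 * 0.502 = 90944 + 37399 = 128343
Net migration: 45+ − 150 → 128193
End of period: [9504, 23016, 29984, 128193]
After projecting period 2:
Births: 23016 * 0.297 = 6836
15–29: 9504 * 0.959 = 9114
30–44: 23016 * 0.937 = 21566
45+: 29984 * 0.928 + 128193 * 0.502 = 27825 + 64353 = 92178
Net migration: 45+ − 150 → 92028
End of period: [6836, 9114, 21566, 92028]
Total: 228500 → 129544; change = -98956; percentage change = -43.3%

-43.3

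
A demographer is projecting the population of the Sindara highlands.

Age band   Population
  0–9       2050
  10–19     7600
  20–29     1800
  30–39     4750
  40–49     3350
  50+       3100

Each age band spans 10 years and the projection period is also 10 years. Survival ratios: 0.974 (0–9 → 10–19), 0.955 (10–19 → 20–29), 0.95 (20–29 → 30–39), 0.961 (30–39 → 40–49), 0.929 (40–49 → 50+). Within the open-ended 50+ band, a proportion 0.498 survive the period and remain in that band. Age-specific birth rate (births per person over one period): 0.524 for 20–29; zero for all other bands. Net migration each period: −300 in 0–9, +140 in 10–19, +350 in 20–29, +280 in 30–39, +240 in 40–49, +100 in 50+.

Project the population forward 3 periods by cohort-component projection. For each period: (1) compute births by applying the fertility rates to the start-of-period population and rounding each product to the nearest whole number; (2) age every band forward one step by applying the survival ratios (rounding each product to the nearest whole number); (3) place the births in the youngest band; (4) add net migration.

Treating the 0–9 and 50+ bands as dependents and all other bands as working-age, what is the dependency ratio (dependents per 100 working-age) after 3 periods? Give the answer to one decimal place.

Period 1:
Births: 1800 × 0.524 = 943
10–19: 2050 × 0.974 = 1997
20–29: 7600 × 0.955 = 7258
30–39: 1800 × 0.95 = 1710
40–49: 4750 × 0.961 = 4565
50+: 3350 × 0.929 + 3100 × 0.498 = 3112 + 1544 = 4656
Net migration: 0–9 − 300 → 643; 10–19 + 140 → 2137; 20–29 + 350 → 7608; 30–39 + 280 → 1990; 40–49 + 240 → 4805; 50+ + 100 → 4756
Population now: 0–9=643, 10–19=2137, 20–29=7608, 30–39=1990, 40–49=4805, 50+=4756
Period 2:
Births: 7608 × 0.524 = 3987
10–19: 643 × 0.974 = 626
20–29: 2137 × 0.955 = 2041
30–39: 7608 × 0.95 = 7228
40–49: 1990 × 0.961 = 1912
50+: 4805 × 0.929 + 4756 × 0.498 = 4464 + 2368 = 6832
Net migration: 0–9 − 300 → 3687; 10–19 + 140 → 766; 20–29 + 350 → 2391; 30–39 + 280 → 7508; 40–49 + 240 → 2152; 50+ + 100 → 6932
Population now: 0–9=3687, 10–19=766, 20–29=2391, 30–39=7508, 40–49=2152, 50+=6932
Period 3:
Births: 2391 × 0.524 = 1253
10–19: 3687 × 0.974 = 3591
20–29: 766 × 0.955 = 732
30–39: 2391 × 0.95 = 2271
40–49: 7508 × 0.961 = 7215
50+: 2152 × 0.929 + 6932 × 0.498 = 1999 + 3452 = 5451
Net migration: 0–9 − 300 → 953; 10–19 + 140 → 3731; 20–29 + 350 → 1082; 30–39 + 280 → 2551; 40–49 + 240 → 7455; 50+ + 100 → 5551
Population now: 0–9=953, 10–19=3731, 20–29=1082, 30–39=2551, 40–49=7455, 50+=5551
Dependents (band 0–9 + band 50+) = 953 + 5551 = 6504; working-age = 14819; ratio = 6504/14819 × 100 = 43.9

43.9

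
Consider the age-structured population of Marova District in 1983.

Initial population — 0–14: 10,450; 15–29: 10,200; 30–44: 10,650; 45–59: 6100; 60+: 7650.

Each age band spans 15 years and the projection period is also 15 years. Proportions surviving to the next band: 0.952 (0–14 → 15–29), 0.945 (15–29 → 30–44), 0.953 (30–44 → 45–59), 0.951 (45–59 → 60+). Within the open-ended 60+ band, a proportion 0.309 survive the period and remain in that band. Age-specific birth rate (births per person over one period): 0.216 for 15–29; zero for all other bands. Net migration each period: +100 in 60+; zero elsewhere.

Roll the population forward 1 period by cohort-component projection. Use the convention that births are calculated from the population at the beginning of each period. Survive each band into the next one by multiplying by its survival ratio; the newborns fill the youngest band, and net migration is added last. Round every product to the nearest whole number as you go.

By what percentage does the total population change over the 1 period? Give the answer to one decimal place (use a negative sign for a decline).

-10.8

Period 1:
Births: 10200 × 0.216 = 2203
15–29: 10450 × 0.952 = 9948
30–44: 10200 × 0.945 = 9639
45–59: 10650 × 0.953 = 10149
60+: 6100 × 0.951 + 7650 × 0.309 = 5801 + 2364 = 8165
Net migration: 60+ + 100 → 8265
→ [2203, 9948, 9639, 10149, 8265]
Total: 45050 → 40204; change = -4846; percentage change = -10.8%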